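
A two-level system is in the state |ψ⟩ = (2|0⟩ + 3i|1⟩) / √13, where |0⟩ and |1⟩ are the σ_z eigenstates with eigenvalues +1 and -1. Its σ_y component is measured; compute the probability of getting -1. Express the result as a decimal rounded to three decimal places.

|-y⟩ = (|0⟩ - i|1⟩)/√2, so ⟨-y|ψ⟩ = (-1) / (√2·√13).
P = |-1|² / 26 = 1/26.

0.038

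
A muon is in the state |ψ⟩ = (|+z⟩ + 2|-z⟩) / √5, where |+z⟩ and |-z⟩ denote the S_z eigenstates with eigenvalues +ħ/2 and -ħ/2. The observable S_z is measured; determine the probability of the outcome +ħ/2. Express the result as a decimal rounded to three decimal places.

The +ħ/2 outcome corresponds to |+z⟩. Its amplitude in |ψ⟩ is 1/√5.
P = |1|² / 5 = 1/5.

0.200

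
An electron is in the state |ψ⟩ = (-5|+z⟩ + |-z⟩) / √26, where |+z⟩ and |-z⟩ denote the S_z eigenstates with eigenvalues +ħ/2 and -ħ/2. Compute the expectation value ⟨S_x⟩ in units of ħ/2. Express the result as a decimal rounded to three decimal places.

-0.385

⟨σ_x⟩ = 2 Re(a* b)/(|a|²+|b|²) with a = -5, b = 1.
a* b = -5, so ⟨σ_x⟩ = -10/26.
⟨S_x⟩ = (ħ/2)·⟨σ_x⟩.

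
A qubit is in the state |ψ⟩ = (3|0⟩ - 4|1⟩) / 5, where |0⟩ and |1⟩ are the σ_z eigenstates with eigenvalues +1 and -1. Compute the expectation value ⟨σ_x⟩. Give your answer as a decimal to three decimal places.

⟨σ_x⟩ = 2 Re(a* b)/(|a|²+|b|²) with a = 3, b = -4.
a* b = -12, so ⟨σ_x⟩ = -24/25.

-0.960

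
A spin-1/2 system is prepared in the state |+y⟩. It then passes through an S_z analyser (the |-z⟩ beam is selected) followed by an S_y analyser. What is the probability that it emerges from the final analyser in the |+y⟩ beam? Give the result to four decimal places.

First analyser (S_z): from |+y⟩, P(|-z⟩) = 1/2.
After stage 1 the state is |-z⟩; P(|+y⟩) = |⟨+y|-z⟩|² = 1/2.
Joint probability = 1/2 × 1/2 = 0.2500.

0.2500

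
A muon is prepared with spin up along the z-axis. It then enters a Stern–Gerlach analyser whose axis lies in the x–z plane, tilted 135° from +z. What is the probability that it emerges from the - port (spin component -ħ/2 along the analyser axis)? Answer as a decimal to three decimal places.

For spin-½, the probability of finding spin-up along an axis at angle θ to the initial spin direction is cos²(θ/2); spin-down is sin²(θ/2).
θ = 135°, so P = sin²(67.5°) ≈ 0.854.

0.854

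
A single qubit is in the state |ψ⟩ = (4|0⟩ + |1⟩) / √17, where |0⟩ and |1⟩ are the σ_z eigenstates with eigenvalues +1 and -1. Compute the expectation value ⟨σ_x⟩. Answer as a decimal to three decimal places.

0.471

⟨σ_x⟩ = 2 Re(a* b)/(|a|²+|b|²) with a = 4, b = 1.
a* b = 4, so ⟨σ_x⟩ = 8/17.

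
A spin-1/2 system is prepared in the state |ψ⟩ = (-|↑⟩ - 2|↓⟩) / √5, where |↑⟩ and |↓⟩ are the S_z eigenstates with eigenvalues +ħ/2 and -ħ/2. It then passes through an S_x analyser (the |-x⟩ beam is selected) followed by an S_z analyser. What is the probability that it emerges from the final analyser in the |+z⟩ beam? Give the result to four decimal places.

First analyser (S_x): P(|-x⟩) = |⟨-x|ψ⟩|² = 1/10.
After stage 1 the state is |-x⟩; P(|+z⟩) = |⟨+z|-x⟩|² = 1/2.
Joint probability = 1/10 × 1/2 = 0.0500.

0.0500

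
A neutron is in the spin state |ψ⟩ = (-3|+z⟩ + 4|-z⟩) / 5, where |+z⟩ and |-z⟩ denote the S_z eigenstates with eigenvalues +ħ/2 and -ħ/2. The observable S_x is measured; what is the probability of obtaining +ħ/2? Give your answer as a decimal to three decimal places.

0.020

|+x⟩ = (|+z⟩ + |-z⟩)/√2, so ⟨+x|ψ⟩ = (1) / (√2·5).
P = |1|² / 50 = 1/50.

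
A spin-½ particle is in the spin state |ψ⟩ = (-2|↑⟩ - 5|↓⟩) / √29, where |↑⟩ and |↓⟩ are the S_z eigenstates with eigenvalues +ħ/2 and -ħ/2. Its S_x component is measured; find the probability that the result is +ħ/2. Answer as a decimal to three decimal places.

|+x⟩ = (|↑⟩ + |↓⟩)/√2, so ⟨+x|ψ⟩ = (-7) / (√2·√29).
P = |-7|² / 58 = 49/58.

0.845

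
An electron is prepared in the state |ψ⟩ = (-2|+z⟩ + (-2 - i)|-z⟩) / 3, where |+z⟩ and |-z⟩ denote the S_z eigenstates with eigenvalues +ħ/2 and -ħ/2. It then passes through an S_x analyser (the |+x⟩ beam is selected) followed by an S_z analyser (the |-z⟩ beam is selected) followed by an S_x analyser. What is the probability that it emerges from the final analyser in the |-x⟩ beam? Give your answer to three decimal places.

0.236

First analyser (S_x): P(|+x⟩) = |⟨+x|ψ⟩|² = 17/18.
After stage 1 the state is |+x⟩; P(|-z⟩) = |⟨-z|+x⟩|² = 1/2.
After stage 2 the state is |-z⟩; P(|-x⟩) = |⟨-x|-z⟩|² = 1/2.
Joint probability = 17/18 × 1/2 × 1/2 = 0.236.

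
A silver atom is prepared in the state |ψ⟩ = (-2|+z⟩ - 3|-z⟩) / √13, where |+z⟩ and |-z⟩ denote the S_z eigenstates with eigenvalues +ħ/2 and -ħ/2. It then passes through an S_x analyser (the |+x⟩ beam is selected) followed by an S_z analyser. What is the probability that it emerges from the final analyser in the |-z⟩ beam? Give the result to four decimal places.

0.4808

First analyser (S_x): P(|+x⟩) = |⟨+x|ψ⟩|² = 25/26.
After stage 1 the state is |+x⟩; P(|-z⟩) = |⟨-z|+x⟩|² = 1/2.
Joint probability = 25/26 × 1/2 = 0.4808.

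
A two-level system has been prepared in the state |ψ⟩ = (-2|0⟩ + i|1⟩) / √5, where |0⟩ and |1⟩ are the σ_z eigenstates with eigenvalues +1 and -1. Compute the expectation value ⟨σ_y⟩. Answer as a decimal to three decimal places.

⟨σ_y⟩ = 2 Im(a* b)/(|a|²+|b|²) with a = -2, b = i.
a* b = -2i, so ⟨σ_y⟩ = -4/5.

-0.800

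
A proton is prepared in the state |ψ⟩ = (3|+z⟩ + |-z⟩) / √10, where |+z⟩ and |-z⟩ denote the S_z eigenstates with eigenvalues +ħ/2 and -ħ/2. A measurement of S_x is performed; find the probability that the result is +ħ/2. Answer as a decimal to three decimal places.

0.800

|+x⟩ = (|+z⟩ + |-z⟩)/√2, so ⟨+x|ψ⟩ = (4) / (√2·√10).
P = |4|² / 20 = 16/20.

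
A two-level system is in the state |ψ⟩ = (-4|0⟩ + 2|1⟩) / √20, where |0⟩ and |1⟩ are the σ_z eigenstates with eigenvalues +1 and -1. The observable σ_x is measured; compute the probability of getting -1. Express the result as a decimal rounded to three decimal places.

|-x⟩ = (|0⟩ - |1⟩)/√2, so ⟨-x|ψ⟩ = (-6) / (√2·√20).
P = |-6|² / 40 = 36/40.

0.900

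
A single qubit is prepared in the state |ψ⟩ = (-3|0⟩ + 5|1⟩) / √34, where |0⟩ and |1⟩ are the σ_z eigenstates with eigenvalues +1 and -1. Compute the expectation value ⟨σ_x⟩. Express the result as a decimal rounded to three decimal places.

⟨σ_x⟩ = 2 Re(a* b)/(|a|²+|b|²) with a = -3, b = 5.
a* b = -15, so ⟨σ_x⟩ = -30/34.

-0.882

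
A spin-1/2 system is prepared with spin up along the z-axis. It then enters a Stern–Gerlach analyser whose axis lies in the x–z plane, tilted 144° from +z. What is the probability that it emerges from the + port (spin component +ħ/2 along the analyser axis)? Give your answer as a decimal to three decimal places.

For spin-½, the probability of finding spin-up along an axis at angle θ to the initial spin direction is cos²(θ/2); spin-down is sin²(θ/2).
θ = 144°, so P = cos²(72°) ≈ 0.095.

0.095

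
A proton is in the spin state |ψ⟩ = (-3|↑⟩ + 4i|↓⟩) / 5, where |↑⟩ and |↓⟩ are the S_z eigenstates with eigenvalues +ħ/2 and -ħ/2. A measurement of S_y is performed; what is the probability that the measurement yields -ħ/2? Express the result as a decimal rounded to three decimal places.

|-y⟩ = (|↑⟩ - i|↓⟩)/√2, so ⟨-y|ψ⟩ = (-7) / (√2·5).
P = |-7|² / 50 = 49/50.

0.980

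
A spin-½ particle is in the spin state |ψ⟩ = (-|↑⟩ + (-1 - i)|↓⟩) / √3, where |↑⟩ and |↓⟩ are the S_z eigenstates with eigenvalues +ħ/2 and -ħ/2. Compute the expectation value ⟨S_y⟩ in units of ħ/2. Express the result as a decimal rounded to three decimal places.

0.667

⟨σ_y⟩ = 2 Im(a* b)/(|a|²+|b|²) with a = -1, b = (-1 - i).
a* b = (1 + i), so ⟨σ_y⟩ = 2/3.
⟨S_y⟩ = (ħ/2)·⟨σ_y⟩.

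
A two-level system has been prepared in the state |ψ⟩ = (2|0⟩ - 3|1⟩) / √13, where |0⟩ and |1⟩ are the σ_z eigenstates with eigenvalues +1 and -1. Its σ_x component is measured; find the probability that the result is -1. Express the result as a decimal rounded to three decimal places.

|-x⟩ = (|0⟩ - |1⟩)/√2, so ⟨-x|ψ⟩ = (5) / (√2·√13).
P = |5|² / 26 = 25/26.

0.962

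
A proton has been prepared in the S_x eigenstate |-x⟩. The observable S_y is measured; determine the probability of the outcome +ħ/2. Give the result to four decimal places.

In the S_z basis, |-x⟩ = (|↑⟩ - |↓⟩)/√2 and |+y⟩ = (|↑⟩ + i|↓⟩)/√2.
|⟨+y|-x⟩|² = 1/2.

0.5000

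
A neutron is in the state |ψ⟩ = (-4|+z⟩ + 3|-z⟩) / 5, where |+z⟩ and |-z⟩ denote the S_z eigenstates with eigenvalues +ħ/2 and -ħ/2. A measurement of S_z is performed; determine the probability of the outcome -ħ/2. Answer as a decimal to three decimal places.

The -ħ/2 outcome corresponds to |-z⟩. Its amplitude in |ψ⟩ is 3/5.
P = |3|² / 25 = 9/25.

0.360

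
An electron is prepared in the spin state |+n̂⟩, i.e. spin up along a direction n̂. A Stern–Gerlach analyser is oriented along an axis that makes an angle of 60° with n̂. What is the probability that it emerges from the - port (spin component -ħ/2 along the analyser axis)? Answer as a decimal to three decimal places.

For spin-½, the probability of finding spin-up along an axis at angle θ to the initial spin direction is cos²(θ/2); spin-down is sin²(θ/2).
θ = 60°, so P = sin²(30°) ≈ 0.250.

0.250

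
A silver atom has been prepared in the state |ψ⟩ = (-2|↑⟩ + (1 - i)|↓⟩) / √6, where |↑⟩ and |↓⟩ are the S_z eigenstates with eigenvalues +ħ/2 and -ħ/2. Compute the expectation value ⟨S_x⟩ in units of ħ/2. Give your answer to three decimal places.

⟨σ_x⟩ = 2 Re(a* b)/(|a|²+|b|²) with a = -2, b = (1 - i).
a* b = (-2 + 2i), so ⟨σ_x⟩ = -4/6.
⟨S_x⟩ = (ħ/2)·⟨σ_x⟩.

-0.667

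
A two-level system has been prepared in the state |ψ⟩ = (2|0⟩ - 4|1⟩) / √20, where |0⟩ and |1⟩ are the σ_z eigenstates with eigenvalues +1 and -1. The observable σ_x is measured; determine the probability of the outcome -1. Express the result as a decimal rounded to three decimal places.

|-x⟩ = (|0⟩ - |1⟩)/√2, so ⟨-x|ψ⟩ = (6) / (√2·√20).
P = |6|² / 40 = 36/40.

0.900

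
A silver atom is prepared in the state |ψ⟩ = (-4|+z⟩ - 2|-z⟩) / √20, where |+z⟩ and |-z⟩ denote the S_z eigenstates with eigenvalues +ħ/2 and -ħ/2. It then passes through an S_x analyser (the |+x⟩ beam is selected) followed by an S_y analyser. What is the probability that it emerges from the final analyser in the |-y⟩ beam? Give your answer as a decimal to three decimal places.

0.450

First analyser (S_x): P(|+x⟩) = |⟨+x|ψ⟩|² = 36/40.
After stage 1 the state is |+x⟩; P(|-y⟩) = |⟨-y|+x⟩|² = 1/2.
Joint probability = 36/40 × 1/2 = 0.450.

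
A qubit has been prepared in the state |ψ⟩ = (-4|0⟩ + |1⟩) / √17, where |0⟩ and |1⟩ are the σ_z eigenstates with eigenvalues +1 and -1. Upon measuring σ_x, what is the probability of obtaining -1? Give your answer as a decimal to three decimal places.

|-x⟩ = (|0⟩ - |1⟩)/√2, so ⟨-x|ψ⟩ = (-5) / (√2·√17).
P = |-5|² / 34 = 25/34.

0.735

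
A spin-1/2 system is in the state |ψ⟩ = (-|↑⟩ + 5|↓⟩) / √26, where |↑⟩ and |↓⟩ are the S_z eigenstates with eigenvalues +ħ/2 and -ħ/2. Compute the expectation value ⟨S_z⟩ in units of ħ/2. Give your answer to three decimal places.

⟨σ_z⟩ = |a|² - |b|² divided by |a|²+|b|², with a, b the |↑⟩, |↓⟩ amplitudes.
= (1 - 25)/26 = -24/26.
⟨S_z⟩ = (ħ/2)·⟨σ_z⟩.

-0.923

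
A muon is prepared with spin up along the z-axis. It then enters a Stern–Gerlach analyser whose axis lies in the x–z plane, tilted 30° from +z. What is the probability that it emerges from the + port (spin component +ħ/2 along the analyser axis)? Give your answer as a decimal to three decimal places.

For spin-½, the probability of finding spin-up along an axis at angle θ to the initial spin direction is cos²(θ/2); spin-down is sin²(θ/2).
θ = 30°, so P = cos²(15°) ≈ 0.933.

0.933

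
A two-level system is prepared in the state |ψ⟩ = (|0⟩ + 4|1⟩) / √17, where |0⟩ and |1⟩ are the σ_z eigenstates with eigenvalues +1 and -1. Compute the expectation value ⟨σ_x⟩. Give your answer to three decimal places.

⟨σ_x⟩ = 2 Re(a* b)/(|a|²+|b|²) with a = 1, b = 4.
a* b = 4, so ⟨σ_x⟩ = 8/17.

0.471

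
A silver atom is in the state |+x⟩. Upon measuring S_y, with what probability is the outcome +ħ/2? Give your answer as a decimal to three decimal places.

0.500

In the S_z basis, |+x⟩ = (|↑⟩ + |↓⟩)/√2 and |+y⟩ = (|↑⟩ + i|↓⟩)/√2.
|⟨+y|+x⟩|² = 1/2.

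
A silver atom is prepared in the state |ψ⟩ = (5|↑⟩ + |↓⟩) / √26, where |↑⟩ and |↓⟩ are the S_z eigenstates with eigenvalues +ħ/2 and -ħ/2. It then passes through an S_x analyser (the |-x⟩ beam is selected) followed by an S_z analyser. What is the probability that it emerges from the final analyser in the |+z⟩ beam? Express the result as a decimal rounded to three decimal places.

First analyser (S_x): P(|-x⟩) = |⟨-x|ψ⟩|² = 16/52.
After stage 1 the state is |-x⟩; P(|+z⟩) = |⟨+z|-x⟩|² = 1/2.
Joint probability = 16/52 × 1/2 = 0.154.

0.154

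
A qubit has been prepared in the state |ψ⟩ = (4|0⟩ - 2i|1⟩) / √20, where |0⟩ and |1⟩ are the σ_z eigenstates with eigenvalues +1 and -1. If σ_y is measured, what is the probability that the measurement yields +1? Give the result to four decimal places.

0.1000

|+y⟩ = (|0⟩ + i|1⟩)/√2, so ⟨+y|ψ⟩ = (2) / (√2·√20).
P = |2|² / 40 = 4/40.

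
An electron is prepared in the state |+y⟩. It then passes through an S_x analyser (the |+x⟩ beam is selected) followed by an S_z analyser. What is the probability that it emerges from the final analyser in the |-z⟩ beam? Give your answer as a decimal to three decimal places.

0.250

First analyser (S_x): from |+y⟩, P(|+x⟩) = 1/2.
After stage 1 the state is |+x⟩; P(|-z⟩) = |⟨-z|+x⟩|² = 1/2.
Joint probability = 1/2 × 1/2 = 0.250.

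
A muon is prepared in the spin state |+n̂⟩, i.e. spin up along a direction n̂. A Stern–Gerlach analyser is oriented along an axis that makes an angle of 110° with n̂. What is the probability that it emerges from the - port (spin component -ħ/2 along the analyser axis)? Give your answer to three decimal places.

For spin-½, the probability of finding spin-up along an axis at angle θ to the initial spin direction is cos²(θ/2); spin-down is sin²(θ/2).
θ = 110°, so P = sin²(55°) ≈ 0.671.

0.671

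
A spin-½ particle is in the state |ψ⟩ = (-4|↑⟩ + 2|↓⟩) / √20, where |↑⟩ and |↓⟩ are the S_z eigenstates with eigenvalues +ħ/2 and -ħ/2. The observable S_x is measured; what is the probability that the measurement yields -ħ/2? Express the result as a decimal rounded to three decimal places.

|-x⟩ = (|↑⟩ - |↓⟩)/√2, so ⟨-x|ψ⟩ = (-6) / (√2·√20).
P = |-6|² / 40 = 36/40.

0.900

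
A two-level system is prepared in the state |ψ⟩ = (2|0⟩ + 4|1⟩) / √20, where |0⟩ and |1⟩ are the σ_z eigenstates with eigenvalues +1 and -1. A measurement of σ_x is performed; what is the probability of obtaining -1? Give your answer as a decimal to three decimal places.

|-x⟩ = (|0⟩ - |1⟩)/√2, so ⟨-x|ψ⟩ = (-2) / (√2·√20).
P = |-2|² / 40 = 4/40.

0.100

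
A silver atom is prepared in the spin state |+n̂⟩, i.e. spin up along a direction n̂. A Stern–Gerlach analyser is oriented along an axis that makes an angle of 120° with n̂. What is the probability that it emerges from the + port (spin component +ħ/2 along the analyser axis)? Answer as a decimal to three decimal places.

0.250

For spin-½, the probability of finding spin-up along an axis at angle θ to the initial spin direction is cos²(θ/2); spin-down is sin²(θ/2).
θ = 120°, so P = cos²(60°) ≈ 0.250.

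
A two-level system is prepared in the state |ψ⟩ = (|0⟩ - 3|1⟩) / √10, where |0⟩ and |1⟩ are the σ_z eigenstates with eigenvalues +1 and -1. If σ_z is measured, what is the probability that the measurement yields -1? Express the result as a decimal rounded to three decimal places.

The -1 outcome corresponds to |1⟩. Its amplitude in |ψ⟩ is -3/√10.
P = |-3|² / 10 = 9/10.

0.900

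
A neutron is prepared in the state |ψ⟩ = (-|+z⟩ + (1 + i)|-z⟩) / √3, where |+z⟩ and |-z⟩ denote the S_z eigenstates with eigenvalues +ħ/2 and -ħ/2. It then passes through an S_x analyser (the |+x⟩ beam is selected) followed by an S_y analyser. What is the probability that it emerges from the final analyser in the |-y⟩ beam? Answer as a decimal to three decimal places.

0.083

First analyser (S_x): P(|+x⟩) = |⟨+x|ψ⟩|² = 1/6.
After stage 1 the state is |+x⟩; P(|-y⟩) = |⟨-y|+x⟩|² = 1/2.
Joint probability = 1/6 × 1/2 = 0.083.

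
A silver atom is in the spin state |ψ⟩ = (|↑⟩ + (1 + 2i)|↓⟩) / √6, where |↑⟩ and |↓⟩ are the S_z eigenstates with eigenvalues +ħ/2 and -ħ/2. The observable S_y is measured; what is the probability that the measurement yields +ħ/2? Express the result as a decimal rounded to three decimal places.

0.833

|+y⟩ = (|↑⟩ + i|↓⟩)/√2, so ⟨+y|ψ⟩ = (3 - i) / (√2·√6).
P = |3 - i|² / 12 = 10/12.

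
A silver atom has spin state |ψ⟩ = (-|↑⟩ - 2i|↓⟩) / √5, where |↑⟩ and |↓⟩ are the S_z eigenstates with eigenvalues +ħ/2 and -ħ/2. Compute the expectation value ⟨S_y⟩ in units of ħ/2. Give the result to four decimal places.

⟨σ_y⟩ = 2 Im(a* b)/(|a|²+|b|²) with a = -1, b = -2i.
a* b = 2i, so ⟨σ_y⟩ = 4/5.
⟨S_y⟩ = (ħ/2)·⟨σ_y⟩.

0.8000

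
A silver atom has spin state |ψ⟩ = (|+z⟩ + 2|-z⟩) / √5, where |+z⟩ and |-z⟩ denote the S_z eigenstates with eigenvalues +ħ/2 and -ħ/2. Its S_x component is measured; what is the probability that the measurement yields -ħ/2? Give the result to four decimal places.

|-x⟩ = (|+z⟩ - |-z⟩)/√2, so ⟨-x|ψ⟩ = (-1) / (√2·√5).
P = |-1|² / 10 = 1/10.

0.1000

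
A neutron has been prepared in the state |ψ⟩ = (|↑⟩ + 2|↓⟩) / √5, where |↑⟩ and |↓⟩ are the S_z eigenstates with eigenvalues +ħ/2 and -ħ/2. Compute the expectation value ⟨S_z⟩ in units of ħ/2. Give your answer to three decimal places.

-0.600

⟨σ_z⟩ = |a|² - |b|² divided by |a|²+|b|², with a, b the |↑⟩, |↓⟩ amplitudes.
= (1 - 4)/5 = -3/5.
⟨S_z⟩ = (ħ/2)·⟨σ_z⟩.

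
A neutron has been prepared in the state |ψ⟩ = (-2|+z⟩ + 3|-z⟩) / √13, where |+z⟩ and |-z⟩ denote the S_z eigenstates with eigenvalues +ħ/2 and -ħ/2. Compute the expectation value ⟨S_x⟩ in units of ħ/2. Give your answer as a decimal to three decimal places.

-0.923

⟨σ_x⟩ = 2 Re(a* b)/(|a|²+|b|²) with a = -2, b = 3.
a* b = -6, so ⟨σ_x⟩ = -12/13.
⟨S_x⟩ = (ħ/2)·⟨σ_x⟩.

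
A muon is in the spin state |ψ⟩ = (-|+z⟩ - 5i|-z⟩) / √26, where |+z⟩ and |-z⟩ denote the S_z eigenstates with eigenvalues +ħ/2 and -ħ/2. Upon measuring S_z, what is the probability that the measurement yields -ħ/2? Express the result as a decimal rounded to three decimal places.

The -ħ/2 outcome corresponds to |-z⟩. Its amplitude in |ψ⟩ is -5i/√26.
P = |-5i|² / 26 = 25/26.

0.962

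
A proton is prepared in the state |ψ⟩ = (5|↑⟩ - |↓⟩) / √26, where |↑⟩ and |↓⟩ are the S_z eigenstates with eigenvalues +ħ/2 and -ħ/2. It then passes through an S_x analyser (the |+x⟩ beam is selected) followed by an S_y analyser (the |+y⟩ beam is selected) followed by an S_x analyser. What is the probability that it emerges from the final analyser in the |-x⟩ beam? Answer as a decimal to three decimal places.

0.077

First analyser (S_x): P(|+x⟩) = |⟨+x|ψ⟩|² = 16/52.
After stage 1 the state is |+x⟩; P(|+y⟩) = |⟨+y|+x⟩|² = 1/2.
After stage 2 the state is |+y⟩; P(|-x⟩) = |⟨-x|+y⟩|² = 1/2.
Joint probability = 16/52 × 1/2 × 1/2 = 0.077.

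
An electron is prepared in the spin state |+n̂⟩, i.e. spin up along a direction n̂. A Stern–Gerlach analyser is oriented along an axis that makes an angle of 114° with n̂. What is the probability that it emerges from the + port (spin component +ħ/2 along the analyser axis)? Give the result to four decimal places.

For spin-½, the probability of finding spin-up along an axis at angle θ to the initial spin direction is cos²(θ/2); spin-down is sin²(θ/2).
θ = 114°, so P = cos²(57°) ≈ 0.2966.

0.2966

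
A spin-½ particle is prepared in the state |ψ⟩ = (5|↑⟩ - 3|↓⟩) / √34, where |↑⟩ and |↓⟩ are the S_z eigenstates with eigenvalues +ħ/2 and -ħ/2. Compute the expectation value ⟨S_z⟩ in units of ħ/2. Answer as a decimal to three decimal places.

⟨σ_z⟩ = |a|² - |b|² divided by |a|²+|b|², with a, b the |↑⟩, |↓⟩ amplitudes.
= (25 - 9)/34 = 16/34.
⟨S_z⟩ = (ħ/2)·⟨σ_z⟩.

0.471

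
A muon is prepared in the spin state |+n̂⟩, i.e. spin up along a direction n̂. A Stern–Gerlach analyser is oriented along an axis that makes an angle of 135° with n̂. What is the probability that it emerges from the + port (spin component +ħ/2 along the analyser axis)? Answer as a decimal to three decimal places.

0.146

For spin-½, the probability of finding spin-up along an axis at angle θ to the initial spin direction is cos²(θ/2); spin-down is sin²(θ/2).
θ = 135°, so P = cos²(67.5°) ≈ 0.146.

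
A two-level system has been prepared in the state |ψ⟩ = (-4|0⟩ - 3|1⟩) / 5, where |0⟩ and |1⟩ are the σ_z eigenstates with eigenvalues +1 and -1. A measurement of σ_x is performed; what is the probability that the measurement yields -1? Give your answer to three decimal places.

|-x⟩ = (|0⟩ - |1⟩)/√2, so ⟨-x|ψ⟩ = (-1) / (√2·5).
P = |-1|² / 50 = 1/50.

0.020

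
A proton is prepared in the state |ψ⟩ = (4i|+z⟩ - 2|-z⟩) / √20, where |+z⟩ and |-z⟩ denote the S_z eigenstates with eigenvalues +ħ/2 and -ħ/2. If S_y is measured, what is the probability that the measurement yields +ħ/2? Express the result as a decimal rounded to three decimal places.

|+y⟩ = (|+z⟩ + i|-z⟩)/√2, so ⟨+y|ψ⟩ = (6i) / (√2·√20).
P = |6i|² / 40 = 36/40.

0.900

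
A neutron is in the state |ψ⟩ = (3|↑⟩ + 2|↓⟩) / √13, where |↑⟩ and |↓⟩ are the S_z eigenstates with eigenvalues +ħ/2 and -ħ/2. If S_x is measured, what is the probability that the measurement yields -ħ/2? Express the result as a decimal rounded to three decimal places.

0.038

|-x⟩ = (|↑⟩ - |↓⟩)/√2, so ⟨-x|ψ⟩ = (1) / (√2·√13).
P = |1|² / 26 = 1/26.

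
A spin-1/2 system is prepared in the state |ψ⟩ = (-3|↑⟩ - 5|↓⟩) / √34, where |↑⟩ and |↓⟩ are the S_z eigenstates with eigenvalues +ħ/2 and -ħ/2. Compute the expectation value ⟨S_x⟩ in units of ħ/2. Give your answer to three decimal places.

⟨σ_x⟩ = 2 Re(a* b)/(|a|²+|b|²) with a = -3, b = -5.
a* b = 15, so ⟨σ_x⟩ = 30/34.
⟨S_x⟩ = (ħ/2)·⟨σ_x⟩.

0.882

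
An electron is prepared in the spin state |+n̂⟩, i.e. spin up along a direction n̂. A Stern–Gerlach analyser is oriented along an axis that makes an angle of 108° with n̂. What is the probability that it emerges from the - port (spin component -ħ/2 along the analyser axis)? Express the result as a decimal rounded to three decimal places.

For spin-½, the probability of finding spin-up along an axis at angle θ to the initial spin direction is cos²(θ/2); spin-down is sin²(θ/2).
θ = 108°, so P = sin²(54°) ≈ 0.655.

0.655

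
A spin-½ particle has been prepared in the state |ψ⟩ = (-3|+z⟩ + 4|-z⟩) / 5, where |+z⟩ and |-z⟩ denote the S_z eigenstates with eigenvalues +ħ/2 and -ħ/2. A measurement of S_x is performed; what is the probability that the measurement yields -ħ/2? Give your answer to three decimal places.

|-x⟩ = (|+z⟩ - |-z⟩)/√2, so ⟨-x|ψ⟩ = (-7) / (√2·5).
P = |-7|² / 50 = 49/50.

0.980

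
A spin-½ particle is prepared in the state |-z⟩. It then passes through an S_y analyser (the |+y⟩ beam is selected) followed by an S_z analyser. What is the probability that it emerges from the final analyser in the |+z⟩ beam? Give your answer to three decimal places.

0.250

First analyser (S_y): from |-z⟩, P(|+y⟩) = 1/2.
After stage 1 the state is |+y⟩; P(|+z⟩) = |⟨+z|+y⟩|² = 1/2.
Joint probability = 1/2 × 1/2 = 0.250.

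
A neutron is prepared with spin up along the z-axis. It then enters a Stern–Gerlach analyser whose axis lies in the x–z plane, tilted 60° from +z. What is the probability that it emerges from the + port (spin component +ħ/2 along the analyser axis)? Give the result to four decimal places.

0.7500

For spin-½, the probability of finding spin-up along an axis at angle θ to the initial spin direction is cos²(θ/2); spin-down is sin²(θ/2).
θ = 60°, so P = cos²(30°) ≈ 0.7500.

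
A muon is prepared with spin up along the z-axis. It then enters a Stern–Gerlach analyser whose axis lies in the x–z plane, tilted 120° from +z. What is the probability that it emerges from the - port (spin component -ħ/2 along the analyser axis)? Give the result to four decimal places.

For spin-½, the probability of finding spin-up along an axis at angle θ to the initial spin direction is cos²(θ/2); spin-down is sin²(θ/2).
θ = 120°, so P = sin²(60°) ≈ 0.7500.

0.7500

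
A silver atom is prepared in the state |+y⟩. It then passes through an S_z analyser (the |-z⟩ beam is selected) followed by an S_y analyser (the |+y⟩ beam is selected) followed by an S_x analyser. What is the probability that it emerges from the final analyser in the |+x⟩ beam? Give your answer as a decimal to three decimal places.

First analyser (S_z): from |+y⟩, P(|-z⟩) = 1/2.
After stage 1 the state is |-z⟩; P(|+y⟩) = |⟨+y|-z⟩|² = 1/2.
After stage 2 the state is |+y⟩; P(|+x⟩) = |⟨+x|+y⟩|² = 1/2.
Joint probability = 1/2 × 1/2 × 1/2 = 0.125.

0.125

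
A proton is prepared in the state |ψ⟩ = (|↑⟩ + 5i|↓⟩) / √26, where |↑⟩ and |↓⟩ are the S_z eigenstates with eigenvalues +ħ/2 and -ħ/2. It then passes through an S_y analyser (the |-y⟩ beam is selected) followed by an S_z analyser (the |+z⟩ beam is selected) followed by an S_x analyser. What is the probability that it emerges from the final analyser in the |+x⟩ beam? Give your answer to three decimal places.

0.077

First analyser (S_y): P(|-y⟩) = |⟨-y|ψ⟩|² = 16/52.
After stage 1 the state is |-y⟩; P(|+z⟩) = |⟨+z|-y⟩|² = 1/2.
After stage 2 the state is |+z⟩; P(|+x⟩) = |⟨+x|+z⟩|² = 1/2.
Joint probability = 16/52 × 1/2 × 1/2 = 0.077.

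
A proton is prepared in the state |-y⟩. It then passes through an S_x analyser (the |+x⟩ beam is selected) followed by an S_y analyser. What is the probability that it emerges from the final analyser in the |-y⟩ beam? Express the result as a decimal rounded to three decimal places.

First analyser (S_x): from |-y⟩, P(|+x⟩) = 1/2.
After stage 1 the state is |+x⟩; P(|-y⟩) = |⟨-y|+x⟩|² = 1/2.
Joint probability = 1/2 × 1/2 = 0.250.

0.250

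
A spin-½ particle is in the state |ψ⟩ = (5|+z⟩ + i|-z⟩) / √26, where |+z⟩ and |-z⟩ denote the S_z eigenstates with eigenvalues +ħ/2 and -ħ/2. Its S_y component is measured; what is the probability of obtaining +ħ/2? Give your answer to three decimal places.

0.692

|+y⟩ = (|+z⟩ + i|-z⟩)/√2, so ⟨+y|ψ⟩ = (6) / (√2·√26).
P = |6|² / 52 = 36/52.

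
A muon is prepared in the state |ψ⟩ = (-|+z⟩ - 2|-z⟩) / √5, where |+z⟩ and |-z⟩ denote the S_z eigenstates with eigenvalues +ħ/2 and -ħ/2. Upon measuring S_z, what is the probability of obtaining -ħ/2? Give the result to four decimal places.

0.8000

The -ħ/2 outcome corresponds to |-z⟩. Its amplitude in |ψ⟩ is -2/√5.
P = |-2|² / 5 = 4/5.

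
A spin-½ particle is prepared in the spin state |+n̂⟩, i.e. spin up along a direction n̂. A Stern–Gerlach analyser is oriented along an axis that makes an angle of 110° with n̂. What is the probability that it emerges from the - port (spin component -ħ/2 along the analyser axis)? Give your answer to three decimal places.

For spin-½, the probability of finding spin-up along an axis at angle θ to the initial spin direction is cos²(θ/2); spin-down is sin²(θ/2).
θ = 110°, so P = sin²(55°) ≈ 0.671.

0.671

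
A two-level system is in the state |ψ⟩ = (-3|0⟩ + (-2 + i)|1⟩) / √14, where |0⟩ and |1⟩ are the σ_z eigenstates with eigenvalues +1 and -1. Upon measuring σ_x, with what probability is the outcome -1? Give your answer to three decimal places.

0.071

|-x⟩ = (|0⟩ - |1⟩)/√2, so ⟨-x|ψ⟩ = (-1 - i) / (√2·√14).
P = |-1 - i|² / 28 = 2/28.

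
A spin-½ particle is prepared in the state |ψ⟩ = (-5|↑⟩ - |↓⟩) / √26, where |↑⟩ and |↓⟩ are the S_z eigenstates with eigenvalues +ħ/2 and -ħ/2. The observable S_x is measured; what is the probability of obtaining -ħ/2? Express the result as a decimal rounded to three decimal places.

0.308

|-x⟩ = (|↑⟩ - |↓⟩)/√2, so ⟨-x|ψ⟩ = (-4) / (√2·√26).
P = |-4|² / 52 = 16/52.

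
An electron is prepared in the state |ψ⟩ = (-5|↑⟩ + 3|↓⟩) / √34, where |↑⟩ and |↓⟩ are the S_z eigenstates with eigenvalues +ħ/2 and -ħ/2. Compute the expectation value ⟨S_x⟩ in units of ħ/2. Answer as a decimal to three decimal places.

-0.882

⟨σ_x⟩ = 2 Re(a* b)/(|a|²+|b|²) with a = -5, b = 3.
a* b = -15, so ⟨σ_x⟩ = -30/34.
⟨S_x⟩ = (ħ/2)·⟨σ_x⟩.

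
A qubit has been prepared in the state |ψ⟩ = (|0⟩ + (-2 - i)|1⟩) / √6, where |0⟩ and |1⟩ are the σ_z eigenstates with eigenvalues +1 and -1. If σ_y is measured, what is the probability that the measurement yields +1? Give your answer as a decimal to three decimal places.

0.333

|+y⟩ = (|0⟩ + i|1⟩)/√2, so ⟨+y|ψ⟩ = (2i) / (√2·√6).
P = |2i|² / 12 = 4/12.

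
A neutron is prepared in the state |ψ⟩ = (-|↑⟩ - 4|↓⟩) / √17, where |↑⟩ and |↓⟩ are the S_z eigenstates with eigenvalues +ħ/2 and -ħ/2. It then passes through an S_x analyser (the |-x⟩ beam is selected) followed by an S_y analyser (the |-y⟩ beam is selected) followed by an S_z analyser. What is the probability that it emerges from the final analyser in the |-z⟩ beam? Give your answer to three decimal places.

First analyser (S_x): P(|-x⟩) = |⟨-x|ψ⟩|² = 9/34.
After stage 1 the state is |-x⟩; P(|-y⟩) = |⟨-y|-x⟩|² = 1/2.
After stage 2 the state is |-y⟩; P(|-z⟩) = |⟨-z|-y⟩|² = 1/2.
Joint probability = 9/34 × 1/2 × 1/2 = 0.066.

0.066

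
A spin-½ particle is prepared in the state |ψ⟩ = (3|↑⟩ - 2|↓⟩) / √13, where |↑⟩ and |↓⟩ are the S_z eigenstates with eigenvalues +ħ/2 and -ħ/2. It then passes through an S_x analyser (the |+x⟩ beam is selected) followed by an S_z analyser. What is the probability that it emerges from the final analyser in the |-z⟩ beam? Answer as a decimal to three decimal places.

First analyser (S_x): P(|+x⟩) = |⟨+x|ψ⟩|² = 1/26.
After stage 1 the state is |+x⟩; P(|-z⟩) = |⟨-z|+x⟩|² = 1/2.
Joint probability = 1/26 × 1/2 = 0.019.

0.019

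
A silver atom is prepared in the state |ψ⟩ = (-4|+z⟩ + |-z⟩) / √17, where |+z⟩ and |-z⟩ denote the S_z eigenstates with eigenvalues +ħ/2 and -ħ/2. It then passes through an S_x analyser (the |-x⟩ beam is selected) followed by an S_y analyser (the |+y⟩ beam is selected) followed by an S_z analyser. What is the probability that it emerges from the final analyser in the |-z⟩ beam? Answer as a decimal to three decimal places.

0.184

First analyser (S_x): P(|-x⟩) = |⟨-x|ψ⟩|² = 25/34.
After stage 1 the state is |-x⟩; P(|+y⟩) = |⟨+y|-x⟩|² = 1/2.
After stage 2 the state is |+y⟩; P(|-z⟩) = |⟨-z|+y⟩|² = 1/2.
Joint probability = 25/34 × 1/2 × 1/2 = 0.184.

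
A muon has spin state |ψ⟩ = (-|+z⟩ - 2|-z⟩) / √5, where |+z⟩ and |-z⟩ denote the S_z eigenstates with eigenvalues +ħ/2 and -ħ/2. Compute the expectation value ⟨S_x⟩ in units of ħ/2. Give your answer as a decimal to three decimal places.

0.800

⟨σ_x⟩ = 2 Re(a* b)/(|a|²+|b|²) with a = -1, b = -2.
a* b = 2, so ⟨σ_x⟩ = 4/5.
⟨S_x⟩ = (ħ/2)·⟨σ_x⟩.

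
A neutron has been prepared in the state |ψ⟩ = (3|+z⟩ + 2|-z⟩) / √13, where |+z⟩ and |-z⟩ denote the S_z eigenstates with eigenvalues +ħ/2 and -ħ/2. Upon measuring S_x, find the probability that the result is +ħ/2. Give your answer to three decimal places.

|+x⟩ = (|+z⟩ + |-z⟩)/√2, so ⟨+x|ψ⟩ = (5) / (√2·√13).
P = |5|² / 26 = 25/26.

0.962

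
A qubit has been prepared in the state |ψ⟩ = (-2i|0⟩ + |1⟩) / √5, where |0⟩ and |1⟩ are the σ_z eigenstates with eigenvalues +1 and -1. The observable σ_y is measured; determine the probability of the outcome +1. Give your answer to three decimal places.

0.900

|+y⟩ = (|0⟩ + i|1⟩)/√2, so ⟨+y|ψ⟩ = (-3i) / (√2·√5).
P = |-3i|² / 10 = 9/10.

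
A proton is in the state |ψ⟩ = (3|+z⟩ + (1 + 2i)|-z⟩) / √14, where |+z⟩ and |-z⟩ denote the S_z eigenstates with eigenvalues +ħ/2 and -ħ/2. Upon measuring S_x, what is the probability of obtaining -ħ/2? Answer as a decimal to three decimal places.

0.286

|-x⟩ = (|+z⟩ - |-z⟩)/√2, so ⟨-x|ψ⟩ = (2 - 2i) / (√2·√14).
P = |2 - 2i|² / 28 = 8/28.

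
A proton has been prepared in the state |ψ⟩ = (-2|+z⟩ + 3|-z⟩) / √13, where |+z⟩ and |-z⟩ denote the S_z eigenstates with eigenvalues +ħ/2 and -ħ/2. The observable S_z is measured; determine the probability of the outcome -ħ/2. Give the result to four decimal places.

The -ħ/2 outcome corresponds to |-z⟩. Its amplitude in |ψ⟩ is 3/√13.
P = |3|² / 13 = 9/13.

0.6923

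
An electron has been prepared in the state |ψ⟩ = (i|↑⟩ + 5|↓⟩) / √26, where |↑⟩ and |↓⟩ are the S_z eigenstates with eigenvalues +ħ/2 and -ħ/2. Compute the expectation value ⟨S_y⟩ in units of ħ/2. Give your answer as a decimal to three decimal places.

-0.385

⟨σ_y⟩ = 2 Im(a* b)/(|a|²+|b|²) with a = i, b = 5.
a* b = -5i, so ⟨σ_y⟩ = -10/26.
⟨S_y⟩ = (ħ/2)·⟨σ_y⟩.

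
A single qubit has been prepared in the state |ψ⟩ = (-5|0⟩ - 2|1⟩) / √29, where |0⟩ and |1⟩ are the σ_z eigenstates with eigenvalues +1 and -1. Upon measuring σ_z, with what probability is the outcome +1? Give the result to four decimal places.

0.8621

The +1 outcome corresponds to |0⟩. Its amplitude in |ψ⟩ is -5/√29.
P = |-5|² / 29 = 25/29.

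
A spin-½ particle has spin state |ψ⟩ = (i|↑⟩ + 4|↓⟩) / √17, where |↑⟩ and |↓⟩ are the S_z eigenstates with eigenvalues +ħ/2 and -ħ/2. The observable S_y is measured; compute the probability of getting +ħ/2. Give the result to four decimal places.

0.2647

|+y⟩ = (|↑⟩ + i|↓⟩)/√2, so ⟨+y|ψ⟩ = (-3i) / (√2·√17).
P = |-3i|² / 34 = 9/34.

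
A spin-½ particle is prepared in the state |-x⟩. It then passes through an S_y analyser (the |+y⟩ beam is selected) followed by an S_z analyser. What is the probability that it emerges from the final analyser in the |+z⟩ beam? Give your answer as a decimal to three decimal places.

First analyser (S_y): from |-x⟩, P(|+y⟩) = 1/2.
After stage 1 the state is |+y⟩; P(|+z⟩) = |⟨+z|+y⟩|² = 1/2.
Joint probability = 1/2 × 1/2 = 0.250.

0.250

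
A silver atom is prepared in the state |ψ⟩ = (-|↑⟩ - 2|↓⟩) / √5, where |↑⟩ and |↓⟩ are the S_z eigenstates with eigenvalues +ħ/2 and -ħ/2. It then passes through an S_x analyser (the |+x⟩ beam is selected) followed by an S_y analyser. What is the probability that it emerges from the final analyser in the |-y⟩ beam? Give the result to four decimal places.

First analyser (S_x): P(|+x⟩) = |⟨+x|ψ⟩|² = 9/10.
After stage 1 the state is |+x⟩; P(|-y⟩) = |⟨-y|+x⟩|² = 1/2.
Joint probability = 9/10 × 1/2 = 0.4500.

0.4500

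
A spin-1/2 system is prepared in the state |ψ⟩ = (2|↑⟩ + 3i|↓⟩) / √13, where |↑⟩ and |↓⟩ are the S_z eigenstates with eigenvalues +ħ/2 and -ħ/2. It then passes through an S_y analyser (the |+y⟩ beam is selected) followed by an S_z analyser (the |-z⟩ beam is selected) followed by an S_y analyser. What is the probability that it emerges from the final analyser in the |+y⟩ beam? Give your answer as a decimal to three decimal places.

First analyser (S_y): P(|+y⟩) = |⟨+y|ψ⟩|² = 25/26.
After stage 1 the state is |+y⟩; P(|-z⟩) = |⟨-z|+y⟩|² = 1/2.
After stage 2 the state is |-z⟩; P(|+y⟩) = |⟨+y|-z⟩|² = 1/2.
Joint probability = 25/26 × 1/2 × 1/2 = 0.240.

0.240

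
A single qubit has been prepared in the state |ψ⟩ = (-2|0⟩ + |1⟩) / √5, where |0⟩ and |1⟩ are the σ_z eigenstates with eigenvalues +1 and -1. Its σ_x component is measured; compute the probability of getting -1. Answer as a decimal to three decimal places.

|-x⟩ = (|0⟩ - |1⟩)/√2, so ⟨-x|ψ⟩ = (-3) / (√2·√5).
P = |-3|² / 10 = 9/10.

0.900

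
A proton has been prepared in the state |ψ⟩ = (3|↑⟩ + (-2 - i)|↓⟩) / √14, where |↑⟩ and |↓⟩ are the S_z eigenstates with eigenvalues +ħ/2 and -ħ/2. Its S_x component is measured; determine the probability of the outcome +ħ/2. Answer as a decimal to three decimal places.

0.071

|+x⟩ = (|↑⟩ + |↓⟩)/√2, so ⟨+x|ψ⟩ = (1 - i) / (√2·√14).
P = |1 - i|² / 28 = 2/28.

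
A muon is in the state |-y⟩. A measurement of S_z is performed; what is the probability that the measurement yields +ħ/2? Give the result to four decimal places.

In the S_z basis, |-y⟩ = (|+z⟩ - i|-z⟩)/√2 and |+z⟩ = |+z⟩.
|⟨+z|-y⟩|² = 1/2.

0.5000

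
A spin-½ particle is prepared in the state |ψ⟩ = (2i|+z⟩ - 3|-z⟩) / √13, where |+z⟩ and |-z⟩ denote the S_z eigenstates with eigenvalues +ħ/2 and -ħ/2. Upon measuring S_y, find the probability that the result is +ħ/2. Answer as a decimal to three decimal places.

|+y⟩ = (|+z⟩ + i|-z⟩)/√2, so ⟨+y|ψ⟩ = (5i) / (√2·√13).
P = |5i|² / 26 = 25/26.

0.962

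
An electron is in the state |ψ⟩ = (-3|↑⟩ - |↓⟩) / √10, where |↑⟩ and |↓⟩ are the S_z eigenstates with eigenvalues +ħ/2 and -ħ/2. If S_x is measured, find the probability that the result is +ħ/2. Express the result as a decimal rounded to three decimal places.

0.800

|+x⟩ = (|↑⟩ + |↓⟩)/√2, so ⟨+x|ψ⟩ = (-4) / (√2·√10).
P = |-4|² / 20 = 16/20.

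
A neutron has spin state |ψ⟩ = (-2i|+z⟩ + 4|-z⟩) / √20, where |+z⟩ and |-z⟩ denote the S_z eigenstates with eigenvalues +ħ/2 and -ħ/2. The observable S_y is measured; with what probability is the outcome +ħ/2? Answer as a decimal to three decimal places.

|+y⟩ = (|+z⟩ + i|-z⟩)/√2, so ⟨+y|ψ⟩ = (-6i) / (√2·√20).
P = |-6i|² / 40 = 36/40.

0.900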